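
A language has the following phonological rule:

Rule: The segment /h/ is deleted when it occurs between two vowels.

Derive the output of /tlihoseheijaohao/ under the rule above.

/h/ occurs between vowels /i/ and /o/, so it deletes.
/h/ occurs between vowels /e/ and /e/, so it deletes.
/h/ occurs between vowels /o/ and /a/, so it deletes.
Surface form: [tlioseeijaoao].

tlioseeijaoao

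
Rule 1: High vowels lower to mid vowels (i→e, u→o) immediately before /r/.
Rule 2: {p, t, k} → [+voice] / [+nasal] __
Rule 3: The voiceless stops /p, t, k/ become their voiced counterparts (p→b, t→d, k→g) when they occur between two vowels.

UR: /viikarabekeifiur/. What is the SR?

viigarabegeifior

Rule 1 (pre-rhotic lowering): /u/ is a high vowel immediately before /r/, so it lowers to [o]. /viikarabekeifiur/ → viikarabekeifior.
Rule 2 (post-nasal voicing): no segment meets the environment; /viikarabekeifior/ is unchanged.
Rule 3 (intervocalic voicing): /k/ is a voiceless stop between vowels /i/ and /a/, so it voices to [g]. /k/ is a voiceless stop between vowels /e/ and /e/, so it voices to [g]. /viikarabekeifior/ → viigarabegeifior.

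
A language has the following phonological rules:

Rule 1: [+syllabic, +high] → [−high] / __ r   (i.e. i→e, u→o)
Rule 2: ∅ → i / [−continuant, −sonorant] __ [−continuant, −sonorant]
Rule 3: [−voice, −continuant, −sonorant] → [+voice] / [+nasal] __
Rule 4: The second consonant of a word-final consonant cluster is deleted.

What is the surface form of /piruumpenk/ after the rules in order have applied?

peruumben

Rule 1 (pre-rhotic lowering): /i/ is a high vowel immediately before /r/, so it lowers to [e]. /piruumpenk/ → peruumpenk.
Rule 2 (stop-cluster i-epenthesis): no segment meets the environment; /peruumpenk/ is unchanged.
Rule 3 (post-nasal voicing): /p/ is a voiceless stop immediately after the nasal /m/, so it voices to [b]. /k/ is a voiceless stop immediately after the nasal /n/, so it voices to [g]. /peruumpenk/ → peruumbeng.
Rule 4 (final cluster simplification): /g/ is the second consonant of a word-final cluster /ng/, so it deletes. /peruumbeng/ → peruumben.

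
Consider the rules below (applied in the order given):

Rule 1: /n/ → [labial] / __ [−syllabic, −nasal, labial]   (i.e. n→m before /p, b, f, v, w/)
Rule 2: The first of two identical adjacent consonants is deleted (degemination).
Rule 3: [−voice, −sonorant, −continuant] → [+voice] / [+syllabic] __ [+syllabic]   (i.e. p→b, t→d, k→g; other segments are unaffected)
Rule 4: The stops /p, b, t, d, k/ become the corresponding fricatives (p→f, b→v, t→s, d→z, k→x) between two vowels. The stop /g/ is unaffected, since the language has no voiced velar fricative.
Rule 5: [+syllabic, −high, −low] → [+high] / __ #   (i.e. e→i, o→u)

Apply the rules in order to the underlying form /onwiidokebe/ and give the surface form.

Rule 1 (nasal place assimilation): /n/ precedes the labial consonant /w/, so it assimilates in place to [m]. /onwiidokebe/ → omwiidokebe.
Rule 2 (degemination): no segment meets the environment; /omwiidokebe/ is unchanged.
Rule 3 (intervocalic voicing): /k/ is a voiceless stop between vowels /o/ and /e/, so it voices to [g]. /omwiidokebe/ → omwiidogebe.
Rule 4 (intervocalic spirantization): /d/ is a stop between vowels /i/ and /o/, so it spirantizes to the fricative [z]. /b/ is a stop between vowels /e/ and /e/, so it spirantizes to the fricative [v]. /omwiidogebe/ → omwiizogeve.
Rule 5 (final vowel raising): /e/ is a mid vowel in word-final position, so it raises to [i]. /omwiizogeve/ → omwiizogevi.

omwiizogevi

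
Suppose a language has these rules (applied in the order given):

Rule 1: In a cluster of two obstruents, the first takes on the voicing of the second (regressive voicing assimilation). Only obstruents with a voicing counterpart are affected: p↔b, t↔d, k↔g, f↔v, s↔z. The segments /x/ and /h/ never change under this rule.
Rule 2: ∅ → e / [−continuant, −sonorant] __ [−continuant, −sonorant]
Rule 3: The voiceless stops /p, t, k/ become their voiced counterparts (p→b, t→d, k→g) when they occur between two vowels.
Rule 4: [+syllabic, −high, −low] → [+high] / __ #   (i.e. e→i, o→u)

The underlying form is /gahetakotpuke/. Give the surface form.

Rule 1 (regressive voicing assimilation): no segment meets the environment; /gahetakotpuke/ is unchanged.
Rule 2 (stop-cluster e-epenthesis): /t/ and /p/ form a stop–stop cluster, so [e] is inserted between them. /gahetakotpuke/ → gahetakotepuke.
Rule 3 (intervocalic voicing): /t/ is a voiceless stop between vowels /e/ and /a/, so it voices to [d]. /k/ is a voiceless stop between vowels /a/ and /o/, so it voices to [g]. /t/ is a voiceless stop between vowels /o/ and /e/, so it voices to [d]. /p/ is a voiceless stop between vowels /e/ and /u/, so it voices to [b]. /k/ is a voiceless stop between vowels /u/ and /e/, so it voices to [g]. /gahetakotepuke/ → gahedagodebuge.
Rule 4 (final vowel raising): /e/ is a mid vowel in word-final position, so it raises to [i]. /gahedagodebuge/ → gahedagodebugi.

gahedagodebugi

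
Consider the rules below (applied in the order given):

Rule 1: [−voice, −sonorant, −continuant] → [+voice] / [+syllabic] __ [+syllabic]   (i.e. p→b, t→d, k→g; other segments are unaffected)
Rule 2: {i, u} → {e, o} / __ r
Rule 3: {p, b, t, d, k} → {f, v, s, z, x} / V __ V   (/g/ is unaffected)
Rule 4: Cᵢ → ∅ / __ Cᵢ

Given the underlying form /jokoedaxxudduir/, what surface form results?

jogoezaxuduer

Rule 1 (intervocalic voicing): /k/ is a voiceless stop between vowels /o/ and /o/, so it voices to [g]. /jokoedaxxudduir/ → jogoedaxxudduir.
Rule 2 (pre-rhotic lowering): /i/ is a high vowel immediately before /r/, so it lowers to [e]. /jogoedaxxudduir/ → jogoedaxxudduer.
Rule 3 (intervocalic spirantization): /d/ is a stop between vowels /e/ and /a/, so it spirantizes to the fricative [z]. /jogoedaxxudduer/ → jogoezaxxudduer.
Rule 4 (degemination): /xx/ is a geminate; the first /x/ deletes. /dd/ is a geminate; the first /d/ deletes. /jogoezaxxudduer/ → jogoezaxuduer.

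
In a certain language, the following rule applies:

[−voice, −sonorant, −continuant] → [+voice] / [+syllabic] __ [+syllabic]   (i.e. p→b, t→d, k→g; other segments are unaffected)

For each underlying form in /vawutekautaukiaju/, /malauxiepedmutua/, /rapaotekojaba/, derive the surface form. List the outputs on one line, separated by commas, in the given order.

vawudegaudaugiaju, malauxiebedmudua, rabaodegojaba

/vawutekautaukiaju/: /t/ is a voiceless stop between vowels /u/ and /e/, so it voices to [d]. /k/ is a voiceless stop between vowels /e/ and /a/, so it voices to [g]. /t/ is a voiceless stop between vowels /u/ and /a/, so it voices to [d]. /k/ is a voiceless stop between vowels /u/ and /i/, so it voices to [g]. → [vawudegaudaugiaju].
/malauxiepedmutua/: /p/ is a voiceless stop between vowels /e/ and /e/, so it voices to [b]. /t/ is a voiceless stop between vowels /u/ and /u/, so it voices to [d]. → [malauxiebedmudua].
/rapaotekojaba/: /p/ is a voiceless stop between vowels /a/ and /a/, so it voices to [b]. /t/ is a voiceless stop between vowels /o/ and /e/, so it voices to [d]. /k/ is a voiceless stop between vowels /e/ and /o/, so it voices to [g]. → [rabaodegojaba].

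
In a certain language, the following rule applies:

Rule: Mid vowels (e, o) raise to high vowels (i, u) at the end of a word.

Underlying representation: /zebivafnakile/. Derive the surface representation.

/e/ is a mid vowel in word-final position, so it raises to [i].
Surface form: [zebivafnakili].

zebivafnakili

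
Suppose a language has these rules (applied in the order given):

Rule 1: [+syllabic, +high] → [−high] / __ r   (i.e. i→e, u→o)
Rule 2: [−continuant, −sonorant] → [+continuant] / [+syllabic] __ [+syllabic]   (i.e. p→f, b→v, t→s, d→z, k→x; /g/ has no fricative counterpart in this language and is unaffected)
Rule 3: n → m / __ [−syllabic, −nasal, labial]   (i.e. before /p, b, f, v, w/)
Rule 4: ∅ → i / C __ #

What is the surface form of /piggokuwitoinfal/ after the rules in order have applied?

piggoxuwisoimfali

Rule 1 (pre-rhotic lowering): no segment meets the environment; /piggokuwitoinfal/ is unchanged.
Rule 2 (intervocalic spirantization): /k/ is a stop between vowels /o/ and /u/, so it spirantizes to the fricative [x]. /t/ is a stop between vowels /i/ and /o/, so it spirantizes to the fricative [s]. /piggokuwitoinfal/ → piggoxuwisoinfal.
Rule 3 (nasal place assimilation): /n/ precedes the labial consonant /f/, so it assimilates in place to [m]. /piggoxuwisoinfal/ → piggoxuwisoimfal.
Rule 4 (final i-epenthesis): the form ends in the consonant /l/, so [i] is inserted word-finally. /piggoxuwisoimfal/ → piggoxuwisoimfali.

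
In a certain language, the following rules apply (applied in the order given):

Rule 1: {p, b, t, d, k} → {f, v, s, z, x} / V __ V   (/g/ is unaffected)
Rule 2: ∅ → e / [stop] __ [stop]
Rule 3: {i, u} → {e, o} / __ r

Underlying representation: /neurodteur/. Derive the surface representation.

neorodeteor

Rule 1 (intervocalic spirantization): no segment meets the environment; /neurodteur/ is unchanged.
Rule 2 (stop-cluster e-epenthesis): /d/ and /t/ form a stop–stop cluster, so [e] is inserted between them. /neurodteur/ → neurodeteur.
Rule 3 (pre-rhotic lowering): /u/ is a high vowel immediately before /r/, so it lowers to [o]. /u/ is a high vowel immediately before /r/, so it lowers to [o]. /neurodeteur/ → neorodeteor.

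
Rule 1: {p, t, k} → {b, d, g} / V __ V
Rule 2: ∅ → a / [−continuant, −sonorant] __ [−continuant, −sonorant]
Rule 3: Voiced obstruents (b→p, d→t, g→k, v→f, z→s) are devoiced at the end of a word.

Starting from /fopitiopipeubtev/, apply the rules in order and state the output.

fobidiobibeubatef

Rule 1 (intervocalic voicing): /p/ is a voiceless stop between vowels /o/ and /i/, so it voices to [b]. /t/ is a voiceless stop between vowels /i/ and /i/, so it voices to [d]. /p/ is a voiceless stop between vowels /o/ and /i/, so it voices to [b]. /p/ is a voiceless stop between vowels /i/ and /e/, so it voices to [b]. /fopitiopipeubtev/ → fobidiobibeubtev.
Rule 2 (stop-cluster a-epenthesis): /b/ and /t/ form a stop–stop cluster, so [a] is inserted between them. /fobidiobibeubtev/ → fobidiobibeubatev.
Rule 3 (final devoicing): /v/ is a voiced obstruent in word-final position, so it devoices to [f]. /fobidiobibeubatev/ → fobidiobibeubatef.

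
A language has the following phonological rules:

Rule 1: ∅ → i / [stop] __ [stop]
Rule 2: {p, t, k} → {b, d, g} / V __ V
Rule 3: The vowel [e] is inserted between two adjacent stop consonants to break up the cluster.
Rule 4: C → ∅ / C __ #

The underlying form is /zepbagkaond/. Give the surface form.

zebibagigaon

Rule 1 (stop-cluster i-epenthesis): /p/ and /b/ form a stop–stop cluster, so [i] is inserted between them. /g/ and /k/ form a stop–stop cluster, so [i] is inserted between them. /zepbagkaond/ → zepibagikaond.
Rule 2 (intervocalic voicing): /p/ is a voiceless stop between vowels /e/ and /i/, so it voices to [b]. /k/ is a voiceless stop between vowels /i/ and /a/, so it voices to [g]. /zepibagikaond/ → zebibagigaond.
Rule 3 (stop-cluster e-epenthesis): no segment meets the environment; /zebibagigaond/ is unchanged.
Rule 4 (final cluster simplification): /d/ is the second consonant of a word-final cluster /nd/, so it deletes. /zebibagigaond/ → zebibagigaon.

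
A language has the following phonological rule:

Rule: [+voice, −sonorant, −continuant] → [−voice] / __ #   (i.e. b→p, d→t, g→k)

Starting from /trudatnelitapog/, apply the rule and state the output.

trudatnelitapok

/g/ is a voiced stop in word-final position, so it devoices to [k].
The other instance of /d/ does not occur in the required environment and remains unchanged.
Surface form: [trudatnelitapok].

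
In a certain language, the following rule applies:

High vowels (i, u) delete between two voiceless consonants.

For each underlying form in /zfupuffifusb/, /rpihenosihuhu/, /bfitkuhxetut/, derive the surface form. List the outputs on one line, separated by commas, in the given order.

zfpfffsb, rphenoshhu, bftkhxett

/zfupuffifusb/: /u/ is a high vowel flanked by voiceless consonants /f/ and /p/, so it deletes. /u/ is a high vowel flanked by voiceless consonants /p/ and /f/, so it deletes. /i/ is a high vowel flanked by voiceless consonants /f/ and /f/, so it deletes. /u/ is a high vowel flanked by voiceless consonants /f/ and /s/, so it deletes. → [zfpfffsb].
/rpihenosihuhu/: /i/ is a high vowel flanked by voiceless consonants /p/ and /h/, so it deletes. /i/ is a high vowel flanked by voiceless consonants /s/ and /h/, so it deletes. /u/ is a high vowel flanked by voiceless consonants /h/ and /h/, so it deletes. → [rphenoshhu].
/bfitkuhxetut/: /i/ is a high vowel flanked by voiceless consonants /f/ and /t/, so it deletes. /u/ is a high vowel flanked by voiceless consonants /k/ and /h/, so it deletes. /u/ is a high vowel flanked by voiceless consonants /t/ and /t/, so it deletes. → [bftkhxett].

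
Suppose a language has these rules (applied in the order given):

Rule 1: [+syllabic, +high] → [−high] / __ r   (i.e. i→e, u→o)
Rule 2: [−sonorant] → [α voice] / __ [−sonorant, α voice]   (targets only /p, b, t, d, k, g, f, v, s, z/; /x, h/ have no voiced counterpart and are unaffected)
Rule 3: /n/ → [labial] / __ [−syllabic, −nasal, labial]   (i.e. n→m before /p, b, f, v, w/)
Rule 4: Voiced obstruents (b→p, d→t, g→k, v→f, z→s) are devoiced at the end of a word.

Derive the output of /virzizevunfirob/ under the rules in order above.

Rule 1 (pre-rhotic lowering): /i/ is a high vowel immediately before /r/, so it lowers to [e]. /i/ is a high vowel immediately before /r/, so it lowers to [e]. /virzizevunfirob/ → verzizevunferob.
Rule 2 (regressive voicing assimilation): no segment meets the environment; /verzizevunferob/ is unchanged.
Rule 3 (nasal place assimilation): /n/ precedes the labial consonant /f/, so it assimilates in place to [m]. /verzizevunferob/ → verzizevumferob.
Rule 4 (final devoicing): /b/ is a voiced obstruent in word-final position, so it devoices to [p]. /verzizevumferob/ → verzizevumferop.

verzizevumferop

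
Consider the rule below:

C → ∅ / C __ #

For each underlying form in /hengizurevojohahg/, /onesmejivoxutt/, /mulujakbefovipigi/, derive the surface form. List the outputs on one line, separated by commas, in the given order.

/hengizurevojohahg/: /g/ is the second consonant of a word-final cluster /hg/, so it deletes. → [hengizurevojohah].
/onesmejivoxutt/: /t/ is the second consonant of a word-final cluster /tt/, so it deletes. → [onesmejivoxut].
/mulujakbefovipigi/: the rule's environment is not met; surfaces unchanged as [mulujakbefovipigi].

hengizurevojohah, onesmejivoxut, mulujakbefovipigi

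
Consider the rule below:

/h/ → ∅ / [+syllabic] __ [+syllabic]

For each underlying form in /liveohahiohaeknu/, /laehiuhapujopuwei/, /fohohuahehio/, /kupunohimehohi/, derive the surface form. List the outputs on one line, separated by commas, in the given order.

liveoaioaeknu, laeiuapujopuwei, foouaeio, kupunoimeoi

/liveohahiohaeknu/: /h/ occurs between vowels /o/ and /a/, so it deletes. /h/ occurs between vowels /a/ and /i/, so it deletes. /h/ occurs between vowels /o/ and /a/, so it deletes. → [liveoaioaeknu].
/laehiuhapujopuwei/: /h/ occurs between vowels /e/ and /i/, so it deletes. /h/ occurs between vowels /u/ and /a/, so it deletes. → [laeiuapujopuwei].
/fohohuahehio/: /h/ occurs between vowels /o/ and /o/, so it deletes. /h/ occurs between vowels /o/ and /u/, so it deletes. /h/ occurs between vowels /a/ and /e/, so it deletes. /h/ occurs between vowels /e/ and /i/, so it deletes. → [foouaeio].
/kupunohimehohi/: /h/ occurs between vowels /o/ and /i/, so it deletes. /h/ occurs between vowels /e/ and /o/, so it deletes. /h/ occurs between vowels /o/ and /i/, so it deletes. → [kupunoimeoi].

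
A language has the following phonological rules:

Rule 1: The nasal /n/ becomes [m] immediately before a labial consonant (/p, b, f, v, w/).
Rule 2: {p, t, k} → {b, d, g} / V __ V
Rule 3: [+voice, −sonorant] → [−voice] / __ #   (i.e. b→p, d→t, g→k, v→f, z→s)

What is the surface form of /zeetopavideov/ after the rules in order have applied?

zeedobavideof

Rule 1 (nasal place assimilation): no segment meets the environment; /zeetopavideov/ is unchanged.
Rule 2 (intervocalic voicing): /t/ is a voiceless stop between vowels /e/ and /o/, so it voices to [d]. /p/ is a voiceless stop between vowels /o/ and /a/, so it voices to [b]. /zeetopavideov/ → zeedobavideov.
Rule 3 (final devoicing): /v/ is a voiced obstruent in word-final position, so it devoices to [f]. /zeedobavideov/ → zeedobavideof.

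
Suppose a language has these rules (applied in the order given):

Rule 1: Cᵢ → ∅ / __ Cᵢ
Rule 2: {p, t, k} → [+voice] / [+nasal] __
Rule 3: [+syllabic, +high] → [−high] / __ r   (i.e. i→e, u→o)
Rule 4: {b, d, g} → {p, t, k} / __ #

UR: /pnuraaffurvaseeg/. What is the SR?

Rule 1 (degemination): /ff/ is a geminate; the first /f/ deletes. /pnuraaffurvaseeg/ → pnuraafurvaseeg.
Rule 2 (post-nasal voicing): no segment meets the environment; /pnuraafurvaseeg/ is unchanged.
Rule 3 (pre-rhotic lowering): /u/ is a high vowel immediately before /r/, so it lowers to [o]. /u/ is a high vowel immediately before /r/, so it lowers to [o]. /pnuraafurvaseeg/ → pnoraaforvaseeg.
Rule 4 (final devoicing): /g/ is a voiced stop in word-final position, so it devoices to [k]. /pnoraaforvaseeg/ → pnoraaforvaseek.

pnoraaforvaseek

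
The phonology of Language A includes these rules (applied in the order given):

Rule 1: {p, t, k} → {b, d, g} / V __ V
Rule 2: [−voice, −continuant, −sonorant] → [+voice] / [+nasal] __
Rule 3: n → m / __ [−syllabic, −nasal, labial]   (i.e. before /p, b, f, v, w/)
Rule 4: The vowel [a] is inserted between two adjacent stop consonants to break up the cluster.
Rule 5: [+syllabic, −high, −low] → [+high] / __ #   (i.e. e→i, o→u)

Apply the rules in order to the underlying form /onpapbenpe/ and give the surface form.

Rule 1 (intervocalic voicing): no segment meets the environment; /onpapbenpe/ is unchanged.
Rule 2 (post-nasal voicing): /p/ is a voiceless stop immediately after the nasal /n/, so it voices to [b]. /p/ is a voiceless stop immediately after the nasal /n/, so it voices to [b]. /onpapbenpe/ → onbapbenbe.
Rule 3 (nasal place assimilation): /n/ precedes the labial consonant /b/, so it assimilates in place to [m]. /n/ precedes the labial consonant /b/, so it assimilates in place to [m]. /onbapbenbe/ → ombapbembe.
Rule 4 (stop-cluster a-epenthesis): /p/ and /b/ form a stop–stop cluster, so [a] is inserted between them. /ombapbembe/ → ombapabembe.
Rule 5 (final vowel raising): /e/ is a mid vowel in word-final position, so it raises to [i]. /ombapabembe/ → ombapabembi.

ombapabembi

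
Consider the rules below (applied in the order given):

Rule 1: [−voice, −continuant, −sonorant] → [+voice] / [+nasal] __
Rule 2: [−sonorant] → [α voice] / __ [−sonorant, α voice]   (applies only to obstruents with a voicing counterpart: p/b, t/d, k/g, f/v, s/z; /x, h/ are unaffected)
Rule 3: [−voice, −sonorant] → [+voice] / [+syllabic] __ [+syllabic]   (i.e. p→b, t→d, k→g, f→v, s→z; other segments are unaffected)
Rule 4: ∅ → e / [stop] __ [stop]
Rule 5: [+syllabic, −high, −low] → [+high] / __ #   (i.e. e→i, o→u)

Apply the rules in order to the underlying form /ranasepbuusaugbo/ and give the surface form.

Rule 1 (post-nasal voicing): no segment meets the environment; /ranasepbuusaugbo/ is unchanged.
Rule 2 (regressive voicing assimilation): /p/ precedes the voiced obstruent /b/, so it voices to [b] by assimilation. /ranasepbuusaugbo/ → ranasebbuusaugbo.
Rule 3 (intervocalic voicing): /s/ is a voiceless obstruent between vowels /a/ and /e/, so it voices to [z]. /s/ is a voiceless obstruent between vowels /u/ and /a/, so it voices to [z]. /ranasebbuusaugbo/ → ranazebbuuzaugbo.
Rule 4 (stop-cluster e-epenthesis): /b/ and /b/ form a stop–stop cluster, so [e] is inserted between them. /g/ and /b/ form a stop–stop cluster, so [e] is inserted between them. /ranazebbuuzaugbo/ → ranazebebuuzaugebo.
Rule 5 (final vowel raising): /o/ is a mid vowel in word-final position, so it raises to [u]. /ranazebebuuzaugebo/ → ranazebebuuzaugebu.

ranazebebuuzaugebu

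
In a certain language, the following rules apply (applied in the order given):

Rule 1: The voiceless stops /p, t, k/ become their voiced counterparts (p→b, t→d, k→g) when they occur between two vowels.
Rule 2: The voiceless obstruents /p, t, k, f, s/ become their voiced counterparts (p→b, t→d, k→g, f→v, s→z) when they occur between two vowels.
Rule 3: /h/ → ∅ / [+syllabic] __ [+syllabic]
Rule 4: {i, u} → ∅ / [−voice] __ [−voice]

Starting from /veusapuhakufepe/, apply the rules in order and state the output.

Rule 1 (intervocalic voicing): /p/ is a voiceless stop between vowels /a/ and /u/, so it voices to [b]. /k/ is a voiceless stop between vowels /a/ and /u/, so it voices to [g]. /p/ is a voiceless stop between vowels /e/ and /e/, so it voices to [b]. /veusapuhakufepe/ → veusabuhagufebe.
Rule 2 (intervocalic voicing): /s/ is a voiceless obstruent between vowels /u/ and /a/, so it voices to [z]. /f/ is a voiceless obstruent between vowels /u/ and /e/, so it voices to [v]. /veusabuhagufebe/ → veuzabuhaguvebe.
Rule 3 (intervocalic h-deletion): /h/ occurs between vowels /u/ and /a/, so it deletes. /veuzabuhaguvebe/ → veuzabuaguvebe.
Rule 4 (high vowel syncope): no segment meets the environment; /veuzabuaguvebe/ is unchanged.

veuzabuaguvebe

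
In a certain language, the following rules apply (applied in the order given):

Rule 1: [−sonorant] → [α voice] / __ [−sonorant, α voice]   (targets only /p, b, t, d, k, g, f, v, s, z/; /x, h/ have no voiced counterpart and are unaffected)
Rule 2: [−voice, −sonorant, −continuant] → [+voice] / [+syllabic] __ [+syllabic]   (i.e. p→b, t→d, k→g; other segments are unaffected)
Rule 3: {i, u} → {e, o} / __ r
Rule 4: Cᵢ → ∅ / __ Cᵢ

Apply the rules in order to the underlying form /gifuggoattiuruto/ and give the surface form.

Rule 1 (regressive voicing assimilation): no segment meets the environment; /gifuggoattiuruto/ is unchanged.
Rule 2 (intervocalic voicing): /t/ is a voiceless stop between vowels /u/ and /o/, so it voices to [d]. /gifuggoattiuruto/ → gifuggoattiurudo.
Rule 3 (pre-rhotic lowering): /u/ is a high vowel immediately before /r/, so it lowers to [o]. /gifuggoattiurudo/ → gifuggoattiorudo.
Rule 4 (degemination): /gg/ is a geminate; the first /g/ deletes. /tt/ is a geminate; the first /t/ deletes. /gifuggoattiorudo/ → gifugoatiorudo.

gifugoatiorudo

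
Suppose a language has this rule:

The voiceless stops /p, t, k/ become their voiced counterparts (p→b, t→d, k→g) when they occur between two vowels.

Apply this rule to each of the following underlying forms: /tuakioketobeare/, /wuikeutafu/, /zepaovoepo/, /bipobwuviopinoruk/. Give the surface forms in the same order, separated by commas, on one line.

tuagiogedobeare, wuigeudafu, zebaovoebo, bibobwuviobinoruk

/tuakioketobeare/: /k/ is a voiceless stop between vowels /a/ and /i/, so it voices to [g]. /k/ is a voiceless stop between vowels /o/ and /e/, so it voices to [g]. /t/ is a voiceless stop between vowels /e/ and /o/, so it voices to [d]. → [tuagiogedobeare].
/wuikeutafu/: /k/ is a voiceless stop between vowels /i/ and /e/, so it voices to [g]. /t/ is a voiceless stop between vowels /u/ and /a/, so it voices to [d]. → [wuigeudafu].
/zepaovoepo/: /p/ is a voiceless stop between vowels /e/ and /a/, so it voices to [b]. /p/ is a voiceless stop between vowels /e/ and /o/, so it voices to [b]. → [zebaovoebo].
/bipobwuviopinoruk/: /p/ is a voiceless stop between vowels /i/ and /o/, so it voices to [b]. /p/ is a voiceless stop between vowels /o/ and /i/, so it voices to [b]. → [bibobwuviobinoruk].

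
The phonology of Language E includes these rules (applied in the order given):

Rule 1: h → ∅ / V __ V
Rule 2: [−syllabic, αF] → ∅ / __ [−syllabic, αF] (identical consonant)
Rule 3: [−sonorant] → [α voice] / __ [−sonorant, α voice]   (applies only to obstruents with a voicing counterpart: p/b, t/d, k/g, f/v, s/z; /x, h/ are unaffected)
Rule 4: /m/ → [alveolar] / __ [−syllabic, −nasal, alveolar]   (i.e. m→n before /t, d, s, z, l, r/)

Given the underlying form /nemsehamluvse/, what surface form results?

nenseanlufse

Rule 1 (intervocalic h-deletion): /h/ occurs between vowels /e/ and /a/, so it deletes. /nemsehamluvse/ → nemseamluvse.
Rule 2 (degemination): no segment meets the environment; /nemseamluvse/ is unchanged.
Rule 3 (regressive voicing assimilation): /v/ precedes the voiceless obstruent /s/, so it devoices to [f] by assimilation. /nemseamluvse/ → nemseamlufse.
Rule 4 (nasal place assimilation): /m/ precedes the alveolar consonant /s/, so it assimilates in place to [n]. /m/ precedes the alveolar consonant /l/, so it assimilates in place to [n]. /nemseamlufse/ → nenseanlufse.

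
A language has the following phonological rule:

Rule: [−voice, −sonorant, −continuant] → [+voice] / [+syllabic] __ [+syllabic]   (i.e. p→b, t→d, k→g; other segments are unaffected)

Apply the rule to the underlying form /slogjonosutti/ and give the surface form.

slogjonosutti

No segment of /slogjonosutti/ meets the structural description of the rule, so the form surfaces unchanged.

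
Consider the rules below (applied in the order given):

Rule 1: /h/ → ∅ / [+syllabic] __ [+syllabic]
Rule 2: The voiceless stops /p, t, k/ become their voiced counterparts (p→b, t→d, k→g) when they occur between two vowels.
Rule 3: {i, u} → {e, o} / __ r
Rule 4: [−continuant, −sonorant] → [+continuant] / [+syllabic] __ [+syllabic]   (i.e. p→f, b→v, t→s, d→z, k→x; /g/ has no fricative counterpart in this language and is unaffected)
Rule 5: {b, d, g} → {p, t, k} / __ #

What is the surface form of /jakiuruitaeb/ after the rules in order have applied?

jagioruizaep

Rule 1 (intervocalic h-deletion): no segment meets the environment; /jakiuruitaeb/ is unchanged.
Rule 2 (intervocalic voicing): /k/ is a voiceless stop between vowels /a/ and /i/, so it voices to [g]. /t/ is a voiceless stop between vowels /i/ and /a/, so it voices to [d]. /jakiuruitaeb/ → jagiuruidaeb.
Rule 3 (pre-rhotic lowering): /u/ is a high vowel immediately before /r/, so it lowers to [o]. /jagiuruidaeb/ → jagioruidaeb.
Rule 4 (intervocalic spirantization): /d/ is a stop between vowels /i/ and /a/, so it spirantizes to the fricative [z]. /jagioruidaeb/ → jagioruizaeb.
Rule 5 (final devoicing): /b/ is a voiced stop in word-final position, so it devoices to [p]. /jagioruizaeb/ → jagioruizaep.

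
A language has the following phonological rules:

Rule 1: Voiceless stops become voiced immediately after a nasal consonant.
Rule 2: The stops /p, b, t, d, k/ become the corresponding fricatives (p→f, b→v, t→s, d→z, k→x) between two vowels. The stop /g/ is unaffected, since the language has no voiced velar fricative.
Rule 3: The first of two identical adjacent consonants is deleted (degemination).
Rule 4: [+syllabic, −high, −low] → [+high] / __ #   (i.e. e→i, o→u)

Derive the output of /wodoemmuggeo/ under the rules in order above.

Rule 1 (post-nasal voicing): no segment meets the environment; /wodoemmuggeo/ is unchanged.
Rule 2 (intervocalic spirantization): /d/ is a stop between vowels /o/ and /o/, so it spirantizes to the fricative [z]. /wodoemmuggeo/ → wozoemmuggeo.
Rule 3 (degemination): /mm/ is a geminate; the first /m/ deletes. /gg/ is a geminate; the first /g/ deletes. /wozoemmuggeo/ → wozoemugeo.
Rule 4 (final vowel raising): /o/ is a mid vowel in word-final position, so it raises to [u]. /wozoemugeo/ → wozoemugeu.

wozoemugeu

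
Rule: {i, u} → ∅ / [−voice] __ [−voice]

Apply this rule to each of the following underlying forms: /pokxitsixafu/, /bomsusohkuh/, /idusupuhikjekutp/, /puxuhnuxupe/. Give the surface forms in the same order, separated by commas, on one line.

pokxtsxafu, bomssohkh, idusphkjektp, pxhnuxpe

/pokxitsixafu/: /i/ is a high vowel flanked by voiceless consonants /x/ and /t/, so it deletes. /i/ is a high vowel flanked by voiceless consonants /s/ and /x/, so it deletes. → [pokxtsxafu].
/bomsusohkuh/: /u/ is a high vowel flanked by voiceless consonants /s/ and /s/, so it deletes. /u/ is a high vowel flanked by voiceless consonants /k/ and /h/, so it deletes. → [bomssohkh].
/idusupuhikjekutp/: /u/ is a high vowel flanked by voiceless consonants /s/ and /p/, so it deletes. /u/ is a high vowel flanked by voiceless consonants /p/ and /h/, so it deletes. /i/ is a high vowel flanked by voiceless consonants /h/ and /k/, so it deletes. /u/ is a high vowel flanked by voiceless consonants /k/ and /t/, so it deletes. → [idusphkjektp].
/puxuhnuxupe/: /u/ is a high vowel flanked by voiceless consonants /p/ and /x/, so it deletes. /u/ is a high vowel flanked by voiceless consonants /x/ and /h/, so it deletes. /u/ is a high vowel flanked by voiceless consonants /x/ and /p/, so it deletes. → [pxhnuxpe].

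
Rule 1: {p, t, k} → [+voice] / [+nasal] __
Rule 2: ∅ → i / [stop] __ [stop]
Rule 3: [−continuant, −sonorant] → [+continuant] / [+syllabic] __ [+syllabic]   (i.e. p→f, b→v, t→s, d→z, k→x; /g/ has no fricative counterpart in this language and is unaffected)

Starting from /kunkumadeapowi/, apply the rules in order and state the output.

Rule 1 (post-nasal voicing): /k/ is a voiceless stop immediately after the nasal /n/, so it voices to [g]. /kunkumadeapowi/ → kungumadeapowi.
Rule 2 (stop-cluster i-epenthesis): no segment meets the environment; /kungumadeapowi/ is unchanged.
Rule 3 (intervocalic spirantization): /d/ is a stop between vowels /a/ and /e/, so it spirantizes to the fricative [z]. /p/ is a stop between vowels /a/ and /o/, so it spirantizes to the fricative [f]. /kungumadeapowi/ → kungumazeafowi.

kungumazeafowi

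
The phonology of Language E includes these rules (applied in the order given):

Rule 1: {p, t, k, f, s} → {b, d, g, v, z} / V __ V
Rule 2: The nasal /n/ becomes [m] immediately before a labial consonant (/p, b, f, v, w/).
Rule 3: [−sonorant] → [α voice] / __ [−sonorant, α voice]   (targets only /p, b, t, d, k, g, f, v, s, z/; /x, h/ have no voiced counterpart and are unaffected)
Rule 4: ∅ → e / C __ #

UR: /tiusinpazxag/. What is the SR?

tiuzimpasxage

Rule 1 (intervocalic voicing): /s/ is a voiceless obstruent between vowels /u/ and /i/, so it voices to [z]. /tiusinpazxag/ → tiuzinpazxag.
Rule 2 (nasal place assimilation): /n/ precedes the labial consonant /p/, so it assimilates in place to [m]. /tiuzinpazxag/ → tiuzimpazxag.
Rule 3 (regressive voicing assimilation): /z/ precedes the voiceless obstruent /x/, so it devoices to [s] by assimilation. /tiuzimpazxag/ → tiuzimpasxag.
Rule 4 (final e-epenthesis): the form ends in the consonant /g/, so [e] is inserted word-finally. /tiuzimpasxag/ → tiuzimpasxage.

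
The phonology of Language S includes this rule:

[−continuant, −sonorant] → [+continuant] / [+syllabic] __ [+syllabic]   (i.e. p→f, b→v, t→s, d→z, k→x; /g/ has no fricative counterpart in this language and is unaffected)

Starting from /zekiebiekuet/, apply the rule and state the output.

zexieviexuet

Scanning /zekiebiekuet/: /k/ is a stop between vowels /e/ and /i/, so it spirantizes to the fricative [x]; /b/ is a stop between vowels /e/ and /i/, so it spirantizes to the fricative [v]; /k/ is a stop between vowels /e/ and /u/, so it spirantizes to the fricative [x]; /t/ at position 12 is not in the conditioning environment.
Result: [zexieviexuet].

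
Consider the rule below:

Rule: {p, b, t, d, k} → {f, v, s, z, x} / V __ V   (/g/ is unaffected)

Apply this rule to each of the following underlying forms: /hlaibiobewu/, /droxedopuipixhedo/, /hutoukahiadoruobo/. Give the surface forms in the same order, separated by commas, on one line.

/hlaibiobewu/: /b/ is a stop between vowels /i/ and /i/, so it spirantizes to the fricative [v]. /b/ is a stop between vowels /o/ and /e/, so it spirantizes to the fricative [v]. → [hlaiviovewu].
/droxedopuipixhedo/: /d/ is a stop between vowels /e/ and /o/, so it spirantizes to the fricative [z]. /p/ is a stop between vowels /o/ and /u/, so it spirantizes to the fricative [f]. /p/ is a stop between vowels /i/ and /i/, so it spirantizes to the fricative [f]. /d/ is a stop between vowels /e/ and /o/, so it spirantizes to the fricative [z]. → [droxezofuifixhezo].
/hutoukahiadoruobo/: /t/ is a stop between vowels /u/ and /o/, so it spirantizes to the fricative [s]. /k/ is a stop between vowels /u/ and /a/, so it spirantizes to the fricative [x]. /d/ is a stop between vowels /a/ and /o/, so it spirantizes to the fricative [z]. /b/ is a stop between vowels /o/ and /o/, so it spirantizes to the fricative [v]. → [husouxahiazoruovo].

hlaiviovewu, droxezofuifixhezo, husouxahiazoruovo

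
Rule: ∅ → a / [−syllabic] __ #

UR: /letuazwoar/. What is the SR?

letuazwoara

the form ends in the consonant /r/, so [a] is inserted word-finally.
Surface form: [letuazwoara].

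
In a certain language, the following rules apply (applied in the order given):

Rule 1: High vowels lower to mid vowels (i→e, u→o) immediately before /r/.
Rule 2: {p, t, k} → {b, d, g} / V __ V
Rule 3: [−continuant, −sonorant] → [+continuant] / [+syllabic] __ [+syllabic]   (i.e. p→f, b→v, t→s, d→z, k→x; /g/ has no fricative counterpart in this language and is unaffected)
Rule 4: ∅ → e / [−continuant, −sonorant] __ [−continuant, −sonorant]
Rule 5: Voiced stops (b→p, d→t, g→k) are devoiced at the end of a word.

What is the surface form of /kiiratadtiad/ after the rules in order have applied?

Rule 1 (pre-rhotic lowering): /i/ is a high vowel immediately before /r/, so it lowers to [e]. /kiiratadtiad/ → kieratadtiad.
Rule 2 (intervocalic voicing): /t/ is a voiceless stop between vowels /a/ and /a/, so it voices to [d]. /kieratadtiad/ → kieradadtiad.
Rule 3 (intervocalic spirantization): /d/ is a stop between vowels /a/ and /a/, so it spirantizes to the fricative [z]. /kieradadtiad/ → kierazadtiad.
Rule 4 (stop-cluster e-epenthesis): /d/ and /t/ form a stop–stop cluster, so [e] is inserted between them. /kierazadtiad/ → kierazadetiad.
Rule 5 (final devoicing): /d/ is a voiced stop in word-final position, so it devoices to [t]. /kierazadetiad/ → kierazadetiat.

kierazadetiat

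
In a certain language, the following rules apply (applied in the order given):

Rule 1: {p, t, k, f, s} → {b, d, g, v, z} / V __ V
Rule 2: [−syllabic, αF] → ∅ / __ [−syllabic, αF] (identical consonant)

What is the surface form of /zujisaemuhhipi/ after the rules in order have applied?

zujizaemuhibi

Rule 1 (intervocalic voicing): /s/ is a voiceless obstruent between vowels /i/ and /a/, so it voices to [z]. /p/ is a voiceless obstruent between vowels /i/ and /i/, so it voices to [b]. /zujisaemuhhipi/ → zujizaemuhhibi.
Rule 2 (degemination): /hh/ is a geminate; the first /h/ deletes. /zujizaemuhhibi/ → zujizaemuhibi.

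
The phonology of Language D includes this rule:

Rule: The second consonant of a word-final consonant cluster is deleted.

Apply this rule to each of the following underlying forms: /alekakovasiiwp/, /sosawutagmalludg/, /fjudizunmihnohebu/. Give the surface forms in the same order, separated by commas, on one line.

/alekakovasiiwp/: /p/ is the second consonant of a word-final cluster /wp/, so it deletes. → [alekakovasiiw].
/sosawutagmalludg/: /g/ is the second consonant of a word-final cluster /dg/, so it deletes. → [sosawutagmallud].
/fjudizunmihnohebu/: the rule's environment is not met; surfaces unchanged as [fjudizunmihnohebu].

alekakovasiiw, sosawutagmallud, fjudizunmihnohebu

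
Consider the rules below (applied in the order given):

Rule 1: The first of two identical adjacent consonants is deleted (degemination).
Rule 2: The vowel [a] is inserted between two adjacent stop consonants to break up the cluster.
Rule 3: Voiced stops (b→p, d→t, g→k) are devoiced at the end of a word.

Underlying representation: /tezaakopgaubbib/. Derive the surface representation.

tezaakopagaubip

Rule 1 (degemination): /bb/ is a geminate; the first /b/ deletes. /tezaakopgaubbib/ → tezaakopgaubib.
Rule 2 (stop-cluster a-epenthesis): /p/ and /g/ form a stop–stop cluster, so [a] is inserted between them. /tezaakopgaubib/ → tezaakopagaubib.
Rule 3 (final devoicing): /b/ is a voiced stop in word-final position, so it devoices to [p]. /tezaakopagaubib/ → tezaakopagaubip.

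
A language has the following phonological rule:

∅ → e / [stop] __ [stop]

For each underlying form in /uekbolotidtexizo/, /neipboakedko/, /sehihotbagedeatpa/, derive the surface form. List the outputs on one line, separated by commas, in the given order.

/uekbolotidtexizo/: /k/ and /b/ form a stop–stop cluster, so [e] is inserted between them. /d/ and /t/ form a stop–stop cluster, so [e] is inserted between them. → [uekebolotidetexizo].
/neipboakedko/: /p/ and /b/ form a stop–stop cluster, so [e] is inserted between them. /d/ and /k/ form a stop–stop cluster, so [e] is inserted between them. → [neipeboakedeko].
/sehihotbagedeatpa/: /t/ and /b/ form a stop–stop cluster, so [e] is inserted between them. /t/ and /p/ form a stop–stop cluster, so [e] is inserted between them. → [sehihotebagedeatepa].

uekebolotidetexizo, neipeboakedeko, sehihotebagedeatepa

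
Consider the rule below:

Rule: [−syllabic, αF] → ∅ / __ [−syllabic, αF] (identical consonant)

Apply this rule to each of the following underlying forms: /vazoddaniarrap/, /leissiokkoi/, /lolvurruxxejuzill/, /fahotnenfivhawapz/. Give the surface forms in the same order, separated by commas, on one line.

vazodaniarap, leisiokoi, lolvuruxejuzil, fahotnenfivhawapz

/vazoddaniarrap/: /dd/ is a geminate; the first /d/ deletes. /rr/ is a geminate; the first /r/ deletes. → [vazodaniarap].
/leissiokkoi/: /ss/ is a geminate; the first /s/ deletes. /kk/ is a geminate; the first /k/ deletes. → [leisiokoi].
/lolvurruxxejuzill/: /rr/ is a geminate; the first /r/ deletes. /xx/ is a geminate; the first /x/ deletes. /ll/ is a geminate; the first /l/ deletes. → [lolvuruxejuzil].
/fahotnenfivhawapz/: the rule's environment is not met; surfaces unchanged as [fahotnenfivhawapz].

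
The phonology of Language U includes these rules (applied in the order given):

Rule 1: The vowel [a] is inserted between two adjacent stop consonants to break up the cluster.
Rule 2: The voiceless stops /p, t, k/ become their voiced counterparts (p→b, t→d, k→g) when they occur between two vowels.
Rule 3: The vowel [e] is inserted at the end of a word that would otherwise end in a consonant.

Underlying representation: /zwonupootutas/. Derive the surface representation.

zwonuboodudase

Rule 1 (stop-cluster a-epenthesis): no segment meets the environment; /zwonupootutas/ is unchanged.
Rule 2 (intervocalic voicing): /p/ is a voiceless stop between vowels /u/ and /o/, so it voices to [b]. /t/ is a voiceless stop between vowels /o/ and /u/, so it voices to [d]. /t/ is a voiceless stop between vowels /u/ and /a/, so it voices to [d]. /zwonupootutas/ → zwonuboodudas.
Rule 3 (final e-epenthesis): the form ends in the consonant /s/, so [e] is inserted word-finally. /zwonuboodudas/ → zwonuboodudase.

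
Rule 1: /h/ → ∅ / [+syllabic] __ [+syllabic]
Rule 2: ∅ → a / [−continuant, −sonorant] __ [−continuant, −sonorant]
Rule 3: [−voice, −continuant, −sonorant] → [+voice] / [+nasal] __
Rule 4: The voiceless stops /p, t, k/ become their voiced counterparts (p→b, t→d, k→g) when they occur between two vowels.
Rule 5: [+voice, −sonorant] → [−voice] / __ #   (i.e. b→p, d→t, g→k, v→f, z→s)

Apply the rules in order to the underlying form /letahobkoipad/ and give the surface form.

Rule 1 (intervocalic h-deletion): /h/ occurs between vowels /a/ and /o/, so it deletes. /letahobkoipad/ → letaobkoipad.
Rule 2 (stop-cluster a-epenthesis): /b/ and /k/ form a stop–stop cluster, so [a] is inserted between them. /letaobkoipad/ → letaobakoipad.
Rule 3 (post-nasal voicing): no segment meets the environment; /letaobakoipad/ is unchanged.
Rule 4 (intervocalic voicing): /t/ is a voiceless stop between vowels /e/ and /a/, so it voices to [d]. /k/ is a voiceless stop between vowels /a/ and /o/, so it voices to [g]. /p/ is a voiceless stop between vowels /i/ and /a/, so it voices to [b]. /letaobakoipad/ → ledaobagoibad.
Rule 5 (final devoicing): /d/ is a voiced obstruent in word-final position, so it devoices to [t]. /ledaobagoibad/ → ledaobagoibat.

ledaobagoibat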